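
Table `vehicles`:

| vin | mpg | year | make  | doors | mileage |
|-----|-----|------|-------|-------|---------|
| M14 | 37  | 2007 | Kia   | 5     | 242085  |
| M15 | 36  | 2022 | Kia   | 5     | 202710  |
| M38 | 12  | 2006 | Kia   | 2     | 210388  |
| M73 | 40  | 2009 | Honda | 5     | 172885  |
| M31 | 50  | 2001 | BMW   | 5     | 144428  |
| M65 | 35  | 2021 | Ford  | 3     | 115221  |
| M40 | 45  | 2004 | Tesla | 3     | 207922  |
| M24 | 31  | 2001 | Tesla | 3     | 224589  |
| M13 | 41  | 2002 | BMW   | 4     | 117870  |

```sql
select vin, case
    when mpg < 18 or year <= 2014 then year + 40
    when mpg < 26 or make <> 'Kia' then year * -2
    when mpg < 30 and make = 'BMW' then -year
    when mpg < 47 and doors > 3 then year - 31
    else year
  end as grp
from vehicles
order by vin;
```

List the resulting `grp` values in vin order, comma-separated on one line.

2042, 2047, 1991, 2041, 2041, 2046, 2044, -4042, 2049

vin=M13: mpg < 18 or year <= 2014 → 2042
vin=M14: mpg < 18 or year <= 2014 → 2047
vin=M15: mpg < 47 and doors > 3 → 1991
vin=M24: mpg < 18 or year <= 2014 → 2041
vin=M31: mpg < 18 or year <= 2014 → 2041
vin=M38: mpg < 18 or year <= 2014 → 2046
vin=M40: mpg < 18 or year <= 2014 → 2044
vin=M65: mpg < 26 or make <> 'Kia' → -4042
vin=M73: mpg < 18 or year <= 2014 → 2049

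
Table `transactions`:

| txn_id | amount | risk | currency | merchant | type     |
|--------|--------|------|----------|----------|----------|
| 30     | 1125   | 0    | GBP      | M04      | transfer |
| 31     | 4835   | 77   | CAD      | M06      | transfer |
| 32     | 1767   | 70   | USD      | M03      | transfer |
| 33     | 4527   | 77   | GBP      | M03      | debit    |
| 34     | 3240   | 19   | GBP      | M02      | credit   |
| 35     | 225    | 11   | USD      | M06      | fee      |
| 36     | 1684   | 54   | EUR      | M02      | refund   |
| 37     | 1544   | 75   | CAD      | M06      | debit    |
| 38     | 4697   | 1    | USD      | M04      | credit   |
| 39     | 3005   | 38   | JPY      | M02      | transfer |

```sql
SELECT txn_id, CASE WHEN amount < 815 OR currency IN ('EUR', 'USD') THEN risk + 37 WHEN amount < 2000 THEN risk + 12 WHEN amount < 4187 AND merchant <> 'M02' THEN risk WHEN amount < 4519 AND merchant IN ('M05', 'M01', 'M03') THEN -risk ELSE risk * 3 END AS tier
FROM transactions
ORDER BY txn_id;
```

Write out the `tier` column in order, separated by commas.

txn_id=30: amount < 2000 → 12
txn_id=31: ELSE → 231
txn_id=32: amount < 815 OR currency IN ('EUR', 'USD') → 107
txn_id=33: ELSE → 231
txn_id=34: ELSE → 57
txn_id=35: amount < 815 OR currency IN ('EUR', 'USD') → 48
txn_id=36: amount < 815 OR currency IN ('EUR', 'USD') → 91
txn_id=37: amount < 2000 → 87
txn_id=38: amount < 815 OR currency IN ('EUR', 'USD') → 38
txn_id=39: ELSE → 114

12, 231, 107, 231, 57, 48, 91, 87, 38, 114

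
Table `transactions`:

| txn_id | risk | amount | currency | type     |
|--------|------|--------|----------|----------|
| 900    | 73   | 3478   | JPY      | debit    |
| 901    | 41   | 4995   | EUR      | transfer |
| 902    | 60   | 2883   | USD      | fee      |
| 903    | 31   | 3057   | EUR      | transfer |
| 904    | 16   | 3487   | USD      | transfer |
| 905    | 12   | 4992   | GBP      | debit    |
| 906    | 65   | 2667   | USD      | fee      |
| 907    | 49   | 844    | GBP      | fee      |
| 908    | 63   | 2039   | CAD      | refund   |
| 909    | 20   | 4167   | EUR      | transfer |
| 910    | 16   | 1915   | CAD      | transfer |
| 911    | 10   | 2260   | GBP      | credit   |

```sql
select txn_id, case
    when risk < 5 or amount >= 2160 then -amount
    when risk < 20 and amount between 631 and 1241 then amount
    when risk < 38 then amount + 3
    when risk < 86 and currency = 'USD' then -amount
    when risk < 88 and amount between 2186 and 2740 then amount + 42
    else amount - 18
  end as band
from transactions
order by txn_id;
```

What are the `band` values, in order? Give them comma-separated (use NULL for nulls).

-3478, -4995, -2883, -3057, -3487, -4992, -2667, 826, 2021, -4167, 1918, -2260

txn_id=900: risk < 5 or amount >= 2160 → -3478
txn_id=901: risk < 5 or amount >= 2160 → -4995
txn_id=902: risk < 5 or amount >= 2160 → -2883
txn_id=903: risk < 5 or amount >= 2160 → -3057
txn_id=904: risk < 5 or amount >= 2160 → -3487
txn_id=905: risk < 5 or amount >= 2160 → -4992
txn_id=906: risk < 5 or amount >= 2160 → -2667
txn_id=907: ELSE → 826
txn_id=908: ELSE → 2021
txn_id=909: risk < 5 or amount >= 2160 → -4167
txn_id=910: risk < 38 → 1918
txn_id=911: risk < 5 or amount >= 2160 → -2260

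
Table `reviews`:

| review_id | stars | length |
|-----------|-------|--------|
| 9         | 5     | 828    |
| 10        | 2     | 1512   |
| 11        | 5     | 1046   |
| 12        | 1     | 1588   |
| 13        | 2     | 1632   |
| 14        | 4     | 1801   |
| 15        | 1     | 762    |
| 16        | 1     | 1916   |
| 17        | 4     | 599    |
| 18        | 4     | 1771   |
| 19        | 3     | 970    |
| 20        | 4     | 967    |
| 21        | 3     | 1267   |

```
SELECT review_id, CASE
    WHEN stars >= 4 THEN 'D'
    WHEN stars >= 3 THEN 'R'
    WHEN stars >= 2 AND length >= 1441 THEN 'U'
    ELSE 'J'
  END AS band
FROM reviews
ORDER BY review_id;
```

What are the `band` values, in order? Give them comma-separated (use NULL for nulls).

review_id=9: stars >= 4 → D
review_id=10: stars >= 2 AND length >= 1441 → U
review_id=11: stars >= 4 → D
review_id=12: ELSE → J
review_id=13: stars >= 2 AND length >= 1441 → U
review_id=14: stars >= 4 → D
review_id=15: ELSE → J
review_id=16: ELSE → J
review_id=17: stars >= 4 → D
review_id=18: stars >= 4 → D
review_id=19: stars >= 3 → R
review_id=20: stars >= 4 → D
review_id=21: stars >= 3 → R

D, U, D, J, U, D, J, J, D, D, R, D, R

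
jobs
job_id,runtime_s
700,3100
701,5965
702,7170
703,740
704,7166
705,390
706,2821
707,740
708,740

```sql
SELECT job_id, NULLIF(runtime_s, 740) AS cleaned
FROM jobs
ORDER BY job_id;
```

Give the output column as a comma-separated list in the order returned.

3100, 5965, 7170, NULL, 7166, 390, 2821, NULL, NULL

job_id=700: runtime_s=3100 vs 740: differ → 3100
job_id=701: runtime_s=5965 vs 740: differ → 5965
job_id=702: runtime_s=7170 vs 740: differ → 7170
job_id=703: runtime_s=740 vs 740: equal → NULL
job_id=704: runtime_s=7166 vs 740: differ → 7166
job_id=705: runtime_s=390 vs 740: differ → 390
job_id=706: runtime_s=2821 vs 740: differ → 2821
job_id=707: runtime_s=740 vs 740: equal → NULL
job_id=708: runtime_s=740 vs 740: equal → NULL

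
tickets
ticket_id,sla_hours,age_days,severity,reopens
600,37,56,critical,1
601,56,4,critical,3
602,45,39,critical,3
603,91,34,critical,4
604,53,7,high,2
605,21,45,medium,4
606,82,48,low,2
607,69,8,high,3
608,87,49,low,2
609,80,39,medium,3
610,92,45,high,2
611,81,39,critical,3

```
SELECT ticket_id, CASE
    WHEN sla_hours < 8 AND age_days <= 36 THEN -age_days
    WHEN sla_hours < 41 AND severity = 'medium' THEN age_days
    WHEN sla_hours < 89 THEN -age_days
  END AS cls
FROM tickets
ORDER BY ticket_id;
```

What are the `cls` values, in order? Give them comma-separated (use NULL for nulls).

ticket_id=600: sla_hours < 89 → -56
ticket_id=601: sla_hours < 89 → -4
ticket_id=602: sla_hours < 89 → -39
ticket_id=603: (no match → NULL) → NULL
ticket_id=604: sla_hours < 89 → -7
ticket_id=605: sla_hours < 41 AND severity = 'medium' → 45
ticket_id=606: sla_hours < 89 → -48
ticket_id=607: sla_hours < 89 → -8
ticket_id=608: sla_hours < 89 → -49
ticket_id=609: sla_hours < 89 → -39
ticket_id=610: (no match → NULL) → NULL
ticket_id=611: sla_hours < 89 → -39

-56, -4, -39, NULL, -7, 45, -48, -8, -49, -39, NULL, -39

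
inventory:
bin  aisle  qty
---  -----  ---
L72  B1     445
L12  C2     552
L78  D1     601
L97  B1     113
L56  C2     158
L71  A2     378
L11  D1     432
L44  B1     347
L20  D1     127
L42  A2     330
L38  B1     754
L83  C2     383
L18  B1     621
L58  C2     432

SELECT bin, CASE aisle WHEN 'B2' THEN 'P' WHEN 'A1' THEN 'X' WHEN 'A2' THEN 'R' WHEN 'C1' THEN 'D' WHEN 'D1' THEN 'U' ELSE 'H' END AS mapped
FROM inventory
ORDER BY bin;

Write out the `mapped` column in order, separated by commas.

bin=L11: aisle='D1' → U
bin=L12: ELSE → H
bin=L18: ELSE → H
bin=L20: aisle='D1' → U
bin=L38: ELSE → H
bin=L42: aisle='A2' → R
bin=L44: ELSE → H
bin=L56: ELSE → H
bin=L58: ELSE → H
bin=L71: aisle='A2' → R
bin=L72: ELSE → H
bin=L78: aisle='D1' → U
bin=L83: ELSE → H
bin=L97: ELSE → H

U, H, H, U, H, R, H, H, H, R, H, U, H, H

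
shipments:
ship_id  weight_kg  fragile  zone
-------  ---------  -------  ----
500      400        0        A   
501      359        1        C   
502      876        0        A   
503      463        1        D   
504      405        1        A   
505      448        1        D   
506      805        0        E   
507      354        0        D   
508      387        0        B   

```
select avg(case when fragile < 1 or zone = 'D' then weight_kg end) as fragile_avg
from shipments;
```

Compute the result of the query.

533.2857142857

ship_id=500: ✓ → 400
ship_id=501: ✗
ship_id=502: ✓ → 876
ship_id=503: ✓ → 463
ship_id=504: ✗
ship_id=505: ✓ → 448
ship_id=506: ✓ → 805
ship_id=507: ✓ → 354
ship_id=508: ✓ → 387
fragile_avg = (400 + 876 + 463 + 448 + 805 + 354 + 387) / 7 = 533.2857142857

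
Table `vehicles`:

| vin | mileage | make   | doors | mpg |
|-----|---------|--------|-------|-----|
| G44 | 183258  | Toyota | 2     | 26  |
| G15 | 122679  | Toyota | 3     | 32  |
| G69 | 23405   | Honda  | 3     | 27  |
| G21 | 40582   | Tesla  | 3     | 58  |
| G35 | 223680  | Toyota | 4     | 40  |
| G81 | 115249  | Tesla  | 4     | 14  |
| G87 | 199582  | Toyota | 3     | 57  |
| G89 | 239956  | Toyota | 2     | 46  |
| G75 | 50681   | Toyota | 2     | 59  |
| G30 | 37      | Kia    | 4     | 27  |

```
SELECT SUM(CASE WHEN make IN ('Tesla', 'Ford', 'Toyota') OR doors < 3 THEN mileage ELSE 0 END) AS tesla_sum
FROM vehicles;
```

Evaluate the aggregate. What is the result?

vin=G44: ✓ → 183258
vin=G15: ✓ → 122679
vin=G69: ✗
vin=G21: ✓ → 40582
vin=G35: ✓ → 223680
vin=G81: ✓ → 115249
vin=G87: ✓ → 199582
vin=G89: ✓ → 239956
vin=G75: ✓ → 50681
vin=G30: ✗
tesla_sum = 183258 + 122679 + 40582 + 223680 + 115249 + 199582 + 239956 + 50681 = 1175667

1175667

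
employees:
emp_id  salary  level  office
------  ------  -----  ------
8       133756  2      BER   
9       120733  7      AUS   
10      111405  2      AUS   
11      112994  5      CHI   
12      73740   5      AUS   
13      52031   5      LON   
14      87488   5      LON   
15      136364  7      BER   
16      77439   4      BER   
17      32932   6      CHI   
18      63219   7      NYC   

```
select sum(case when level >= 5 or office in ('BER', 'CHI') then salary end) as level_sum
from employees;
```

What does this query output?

emp_id=8: ✓ → 133756
emp_id=9: ✓ → 120733
emp_id=10: ✗
emp_id=11: ✓ → 112994
emp_id=12: ✓ → 73740
emp_id=13: ✓ → 52031
emp_id=14: ✓ → 87488
emp_id=15: ✓ → 136364
emp_id=16: ✓ → 77439
emp_id=17: ✓ → 32932
emp_id=18: ✓ → 63219
level_sum = 133756 + 120733 + 112994 + 73740 + 52031 + 87488 + 136364 + 77439 + 32932 + 63219 = 890696

890696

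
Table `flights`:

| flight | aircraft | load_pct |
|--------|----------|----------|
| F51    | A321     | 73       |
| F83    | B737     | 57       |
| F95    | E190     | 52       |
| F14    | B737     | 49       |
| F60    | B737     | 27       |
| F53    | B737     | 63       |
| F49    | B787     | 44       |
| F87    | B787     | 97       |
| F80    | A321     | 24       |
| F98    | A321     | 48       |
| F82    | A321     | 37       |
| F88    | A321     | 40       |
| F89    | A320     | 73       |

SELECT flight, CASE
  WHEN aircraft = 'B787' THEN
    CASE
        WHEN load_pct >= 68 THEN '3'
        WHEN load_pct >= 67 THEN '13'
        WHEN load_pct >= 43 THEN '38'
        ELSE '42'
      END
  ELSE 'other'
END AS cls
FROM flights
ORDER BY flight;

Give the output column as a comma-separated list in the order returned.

flight=F14: aircraft='B737' → outer ELSE → other
flight=F49: aircraft='B787' → inner[load_pct >= 43] → 38
flight=F51: aircraft='A321' → outer ELSE → other
flight=F53: aircraft='B737' → outer ELSE → other
flight=F60: aircraft='B737' → outer ELSE → other
flight=F80: aircraft='A321' → outer ELSE → other
flight=F82: aircraft='A321' → outer ELSE → other
flight=F83: aircraft='B737' → outer ELSE → other
flight=F87: aircraft='B787' → inner[load_pct >= 68] → 3
flight=F88: aircraft='A321' → outer ELSE → other
flight=F89: aircraft='A320' → outer ELSE → other
flight=F95: aircraft='E190' → outer ELSE → other
flight=F98: aircraft='A321' → outer ELSE → other

other, 38, other, other, other, other, other, other, 3, other, other, other, other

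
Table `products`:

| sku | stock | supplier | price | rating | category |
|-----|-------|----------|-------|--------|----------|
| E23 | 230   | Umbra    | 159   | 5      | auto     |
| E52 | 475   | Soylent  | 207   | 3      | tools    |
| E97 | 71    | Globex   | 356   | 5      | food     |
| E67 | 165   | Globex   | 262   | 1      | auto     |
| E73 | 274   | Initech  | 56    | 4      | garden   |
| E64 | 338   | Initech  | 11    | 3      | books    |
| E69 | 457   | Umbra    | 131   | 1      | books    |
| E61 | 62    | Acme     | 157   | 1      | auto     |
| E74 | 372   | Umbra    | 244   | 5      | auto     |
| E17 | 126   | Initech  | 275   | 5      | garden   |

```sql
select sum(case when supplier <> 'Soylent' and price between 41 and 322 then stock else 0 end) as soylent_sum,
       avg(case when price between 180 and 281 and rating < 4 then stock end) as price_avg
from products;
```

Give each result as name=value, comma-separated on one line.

[soylent_sum: supplier <> 'Soylent' and price between 41 and 322]
sku=E23: ✓ → 230
sku=E52: ✗
sku=E97: ✗
sku=E67: ✓ → 165
sku=E73: ✓ → 274
sku=E64: ✗
sku=E69: ✓ → 457
sku=E61: ✓ → 62
sku=E74: ✓ → 372
sku=E17: ✓ → 126
soylent_sum = 230 + 165 + 274 + 457 + 62 + 372 + 126 = 1686
—
[price_avg: price between 180 and 281 and rating < 4]
sku=E23: ✗
sku=E52: ✓ → 475
sku=E97: ✗
sku=E67: ✓ → 165
sku=E73: ✗
sku=E64: ✗
sku=E69: ✗
sku=E61: ✗
sku=E74: ✗
sku=E17: ✗
price_avg = (475 + 165) / 2 = 320

soylent_sum=1686, price_avg=320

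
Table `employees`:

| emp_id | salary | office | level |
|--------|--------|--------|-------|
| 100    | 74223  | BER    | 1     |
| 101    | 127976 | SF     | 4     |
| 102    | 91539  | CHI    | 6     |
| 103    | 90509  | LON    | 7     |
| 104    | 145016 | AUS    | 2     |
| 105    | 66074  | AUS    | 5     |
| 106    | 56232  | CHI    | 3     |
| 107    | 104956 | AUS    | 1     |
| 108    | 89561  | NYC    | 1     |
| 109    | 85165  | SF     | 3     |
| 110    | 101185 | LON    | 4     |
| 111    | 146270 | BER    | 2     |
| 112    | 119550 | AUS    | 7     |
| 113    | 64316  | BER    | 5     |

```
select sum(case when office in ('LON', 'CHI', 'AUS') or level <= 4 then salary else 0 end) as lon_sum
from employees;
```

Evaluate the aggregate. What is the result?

1298256

emp_id=100: ✓ → 74223
emp_id=101: ✓ → 127976
emp_id=102: ✓ → 91539
emp_id=103: ✓ → 90509
emp_id=104: ✓ → 145016
emp_id=105: ✓ → 66074
emp_id=106: ✓ → 56232
emp_id=107: ✓ → 104956
emp_id=108: ✓ → 89561
emp_id=109: ✓ → 85165
emp_id=110: ✓ → 101185
emp_id=111: ✓ → 146270
emp_id=112: ✓ → 119550
emp_id=113: ✗
lon_sum = 74223 + 127976 + 91539 + 90509 + 145016 + 66074 + 56232 + 104956 + 89561 + 85165 + 101185 + 146270 + 119550 = 1298256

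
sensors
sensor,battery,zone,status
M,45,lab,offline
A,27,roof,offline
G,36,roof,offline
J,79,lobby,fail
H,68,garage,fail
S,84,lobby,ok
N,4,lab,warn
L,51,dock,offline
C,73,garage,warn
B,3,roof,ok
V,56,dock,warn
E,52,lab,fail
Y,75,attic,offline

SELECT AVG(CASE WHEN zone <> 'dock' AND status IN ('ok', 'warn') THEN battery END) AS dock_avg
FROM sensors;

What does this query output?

41

sensor=M: ✗
sensor=A: ✗
sensor=G: ✗
sensor=J: ✗
sensor=H: ✗
sensor=S: ✓ → 84
sensor=N: ✓ → 4
sensor=L: ✗
sensor=C: ✓ → 73
sensor=B: ✓ → 3
sensor=V: ✗
sensor=E: ✗
sensor=Y: ✗
dock_avg = (84 + 4 + 73 + 3) / 4 = 41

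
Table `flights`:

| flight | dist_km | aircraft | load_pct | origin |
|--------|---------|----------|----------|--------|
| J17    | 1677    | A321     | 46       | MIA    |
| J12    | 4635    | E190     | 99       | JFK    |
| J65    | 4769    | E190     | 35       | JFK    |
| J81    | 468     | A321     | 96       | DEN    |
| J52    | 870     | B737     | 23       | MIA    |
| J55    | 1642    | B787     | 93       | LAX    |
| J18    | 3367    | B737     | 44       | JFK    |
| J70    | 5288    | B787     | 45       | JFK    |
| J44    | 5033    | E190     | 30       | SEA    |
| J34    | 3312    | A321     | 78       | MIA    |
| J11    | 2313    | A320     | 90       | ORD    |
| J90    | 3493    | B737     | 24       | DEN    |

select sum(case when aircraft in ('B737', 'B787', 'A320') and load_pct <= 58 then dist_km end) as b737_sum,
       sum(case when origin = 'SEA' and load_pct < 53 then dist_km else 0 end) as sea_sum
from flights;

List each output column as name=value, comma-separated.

b737_sum=13018, sea_sum=5033

[b737_sum: aircraft in ('B737', 'B787', 'A320') and load_pct <= 58]
flight=J17: ✗
flight=J12: ✗
flight=J65: ✗
flight=J81: ✗
flight=J52: ✓ → 870
flight=J55: ✗
flight=J18: ✓ → 3367
flight=J70: ✓ → 5288
flight=J44: ✗
flight=J34: ✗
flight=J11: ✗
flight=J90: ✓ → 3493
b737_sum = 870 + 3367 + 5288 + 3493 = 13018
—
[sea_sum: origin = 'SEA' and load_pct < 53]
flight=J17: ✗
flight=J12: ✗
flight=J65: ✗
flight=J81: ✗
flight=J52: ✗
flight=J55: ✗
flight=J18: ✗
flight=J70: ✗
flight=J44: ✓ → 5033
flight=J34: ✗
flight=J11: ✗
flight=J90: ✗
sea_sum = 5033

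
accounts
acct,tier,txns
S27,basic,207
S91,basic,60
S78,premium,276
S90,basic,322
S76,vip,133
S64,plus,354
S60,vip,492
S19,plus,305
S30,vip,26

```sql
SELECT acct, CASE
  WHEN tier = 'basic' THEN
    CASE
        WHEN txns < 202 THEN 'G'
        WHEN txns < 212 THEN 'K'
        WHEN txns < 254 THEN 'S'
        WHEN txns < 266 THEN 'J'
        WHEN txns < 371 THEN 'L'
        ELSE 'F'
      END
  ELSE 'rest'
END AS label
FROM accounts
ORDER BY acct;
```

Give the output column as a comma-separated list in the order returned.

acct=S19: tier='plus' → outer ELSE → rest
acct=S27: tier='basic' → inner[txns < 212] → K
acct=S30: tier='vip' → outer ELSE → rest
acct=S60: tier='vip' → outer ELSE → rest
acct=S64: tier='plus' → outer ELSE → rest
acct=S76: tier='vip' → outer ELSE → rest
acct=S78: tier='premium' → outer ELSE → rest
acct=S90: tier='basic' → inner[txns < 371] → L
acct=S91: tier='basic' → inner[txns < 202] → G

rest, K, rest, rest, rest, rest, rest, L, G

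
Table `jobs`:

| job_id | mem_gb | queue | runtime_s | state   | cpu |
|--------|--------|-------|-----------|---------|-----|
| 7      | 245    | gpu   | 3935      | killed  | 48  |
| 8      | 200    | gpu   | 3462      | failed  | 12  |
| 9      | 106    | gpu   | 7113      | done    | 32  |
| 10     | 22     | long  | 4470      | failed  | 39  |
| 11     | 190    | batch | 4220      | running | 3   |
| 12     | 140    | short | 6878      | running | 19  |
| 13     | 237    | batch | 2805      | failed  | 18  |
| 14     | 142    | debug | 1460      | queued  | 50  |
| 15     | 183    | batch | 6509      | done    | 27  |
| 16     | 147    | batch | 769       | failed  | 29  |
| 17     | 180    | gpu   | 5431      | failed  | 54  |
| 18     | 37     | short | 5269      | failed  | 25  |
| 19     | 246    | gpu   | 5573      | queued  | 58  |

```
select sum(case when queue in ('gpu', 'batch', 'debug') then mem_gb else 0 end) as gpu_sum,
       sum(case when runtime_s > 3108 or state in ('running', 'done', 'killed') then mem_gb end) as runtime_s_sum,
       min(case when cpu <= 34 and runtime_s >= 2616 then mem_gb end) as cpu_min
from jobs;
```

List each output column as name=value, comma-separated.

[gpu_sum: queue in ('gpu', 'batch', 'debug')]
job_id=7: ✓ → 245
job_id=8: ✓ → 200
job_id=9: ✓ → 106
job_id=10: ✗
job_id=11: ✓ → 190
job_id=12: ✗
job_id=13: ✓ → 237
job_id=14: ✓ → 142
job_id=15: ✓ → 183
job_id=16: ✓ → 147
job_id=17: ✓ → 180
job_id=18: ✗
job_id=19: ✓ → 246
gpu_sum = 245 + 200 + 106 + 190 + 237 + 142 + 183 + 147 + 180 + 246 = 1876
—
[runtime_s_sum: runtime_s > 3108 or state in ('running', 'done', 'killed')]
job_id=7: ✓ → 245
job_id=8: ✓ → 200
job_id=9: ✓ → 106
job_id=10: ✓ → 22
job_id=11: ✓ → 190
job_id=12: ✓ → 140
job_id=13: ✗
job_id=14: ✗
job_id=15: ✓ → 183
job_id=16: ✗
job_id=17: ✓ → 180
job_id=18: ✓ → 37
job_id=19: ✓ → 246
runtime_s_sum = 245 + 200 + 106 + 22 + 190 + 140 + 183 + 180 + 37 + 246 = 1549
—
[cpu_min: cpu <= 34 and runtime_s >= 2616]
job_id=7: ✗
job_id=8: ✓ → 200
job_id=9: ✓ → 106
job_id=10: ✗
job_id=11: ✓ → 190
job_id=12: ✓ → 140
job_id=13: ✓ → 237
job_id=14: ✗
job_id=15: ✓ → 183
job_id=16: ✗
job_id=17: ✗
job_id=18: ✓ → 37
job_id=19: ✗
cpu_min = MIN(200, 106, 190, 140, 237, 183, 37) = 37

gpu_sum=1876, runtime_s_sum=1549, cpu_min=37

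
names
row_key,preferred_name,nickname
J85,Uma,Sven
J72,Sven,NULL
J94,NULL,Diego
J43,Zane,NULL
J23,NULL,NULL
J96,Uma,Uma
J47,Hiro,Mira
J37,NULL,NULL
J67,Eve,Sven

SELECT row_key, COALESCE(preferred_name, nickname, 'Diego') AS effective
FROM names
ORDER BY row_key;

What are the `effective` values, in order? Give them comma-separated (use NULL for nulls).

row_key=J23: preferred_name=NULL, nickname=NULL, → literal Diego → Diego
row_key=J37: preferred_name=NULL, nickname=NULL, → literal Diego → Diego
row_key=J43: preferred_name=Zane → Zane
row_key=J47: preferred_name=Hiro → Hiro
row_key=J67: preferred_name=Eve → Eve
row_key=J72: preferred_name=Sven → Sven
row_key=J85: preferred_name=Uma → Uma
row_key=J94: preferred_name=NULL, nickname=Diego → Diego
row_key=J96: preferred_name=Uma → Uma

Diego, Diego, Zane, Hiro, Eve, Sven, Uma, Diego, Uma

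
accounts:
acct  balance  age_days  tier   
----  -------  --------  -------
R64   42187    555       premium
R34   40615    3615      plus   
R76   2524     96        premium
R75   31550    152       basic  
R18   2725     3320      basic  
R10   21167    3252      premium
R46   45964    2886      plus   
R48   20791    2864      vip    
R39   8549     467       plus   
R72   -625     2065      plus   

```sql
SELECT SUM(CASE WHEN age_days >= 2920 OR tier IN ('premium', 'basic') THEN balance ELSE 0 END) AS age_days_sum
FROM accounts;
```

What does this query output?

acct=R64: ✓ → 42187
acct=R34: ✓ → 40615
acct=R76: ✓ → 2524
acct=R75: ✓ → 31550
acct=R18: ✓ → 2725
acct=R10: ✓ → 21167
acct=R46: ✗
acct=R48: ✗
acct=R39: ✗
acct=R72: ✗
age_days_sum = 42187 + 40615 + 2524 + 31550 + 2725 + 21167 = 140768

140768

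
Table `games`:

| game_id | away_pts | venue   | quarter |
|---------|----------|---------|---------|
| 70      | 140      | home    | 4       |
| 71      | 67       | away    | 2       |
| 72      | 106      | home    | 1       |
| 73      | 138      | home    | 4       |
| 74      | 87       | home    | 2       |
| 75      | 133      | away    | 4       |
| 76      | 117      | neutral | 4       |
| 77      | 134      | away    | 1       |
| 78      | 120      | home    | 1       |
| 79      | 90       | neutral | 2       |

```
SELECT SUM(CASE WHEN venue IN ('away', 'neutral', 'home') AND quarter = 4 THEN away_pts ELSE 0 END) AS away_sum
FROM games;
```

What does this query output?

game_id=70: ✓ → 140
game_id=71: ✗
game_id=72: ✗
game_id=73: ✓ → 138
game_id=74: ✗
game_id=75: ✓ → 133
game_id=76: ✓ → 117
game_id=77: ✗
game_id=78: ✗
game_id=79: ✗
away_sum = 140 + 138 + 133 + 117 = 528

528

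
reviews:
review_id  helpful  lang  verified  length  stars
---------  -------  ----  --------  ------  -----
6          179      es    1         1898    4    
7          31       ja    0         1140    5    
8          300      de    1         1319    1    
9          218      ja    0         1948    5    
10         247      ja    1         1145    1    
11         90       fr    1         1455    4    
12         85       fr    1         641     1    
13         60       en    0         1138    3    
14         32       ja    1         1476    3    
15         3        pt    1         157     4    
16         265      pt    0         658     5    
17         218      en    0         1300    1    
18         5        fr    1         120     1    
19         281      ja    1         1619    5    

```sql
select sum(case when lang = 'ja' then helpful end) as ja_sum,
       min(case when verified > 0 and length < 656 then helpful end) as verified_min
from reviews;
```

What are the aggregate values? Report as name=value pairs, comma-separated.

ja_sum=809, verified_min=3

[ja_sum: lang = 'ja']
review_id=6: ✗
review_id=7: ✓ → 31
review_id=8: ✗
review_id=9: ✓ → 218
review_id=10: ✓ → 247
review_id=11: ✗
review_id=12: ✗
review_id=13: ✗
review_id=14: ✓ → 32
review_id=15: ✗
review_id=16: ✗
review_id=17: ✗
review_id=18: ✗
review_id=19: ✓ → 281
ja_sum = 31 + 218 + 247 + 32 + 281 = 809
—
[verified_min: verified > 0 and length < 656]
review_id=6: ✗
review_id=7: ✗
review_id=8: ✗
review_id=9: ✗
review_id=10: ✗
review_id=11: ✗
review_id=12: ✓ → 85
review_id=13: ✗
review_id=14: ✗
review_id=15: ✓ → 3
review_id=16: ✗
review_id=17: ✗
review_id=18: ✓ → 5
review_id=19: ✗
verified_min = MIN(85, 3, 5) = 3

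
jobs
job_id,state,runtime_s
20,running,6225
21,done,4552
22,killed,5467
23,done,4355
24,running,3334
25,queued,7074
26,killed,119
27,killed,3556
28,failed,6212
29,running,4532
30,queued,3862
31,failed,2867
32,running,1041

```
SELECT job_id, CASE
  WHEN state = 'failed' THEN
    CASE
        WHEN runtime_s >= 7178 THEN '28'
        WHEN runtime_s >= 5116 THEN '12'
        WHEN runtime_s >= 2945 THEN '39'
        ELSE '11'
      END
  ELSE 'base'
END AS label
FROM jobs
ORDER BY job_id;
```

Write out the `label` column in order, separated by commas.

job_id=20: state='running' → outer ELSE → base
job_id=21: state='done' → outer ELSE → base
job_id=22: state='killed' → outer ELSE → base
job_id=23: state='done' → outer ELSE → base
job_id=24: state='running' → outer ELSE → base
job_id=25: state='queued' → outer ELSE → base
job_id=26: state='killed' → outer ELSE → base
job_id=27: state='killed' → outer ELSE → base
job_id=28: state='failed' → inner[runtime_s >= 5116] → 12
job_id=29: state='running' → outer ELSE → base
job_id=30: state='queued' → outer ELSE → base
job_id=31: state='failed' → inner[ELSE] → 11
job_id=32: state='running' → outer ELSE → base

base, base, base, base, base, base, base, base, 12, base, base, 11, base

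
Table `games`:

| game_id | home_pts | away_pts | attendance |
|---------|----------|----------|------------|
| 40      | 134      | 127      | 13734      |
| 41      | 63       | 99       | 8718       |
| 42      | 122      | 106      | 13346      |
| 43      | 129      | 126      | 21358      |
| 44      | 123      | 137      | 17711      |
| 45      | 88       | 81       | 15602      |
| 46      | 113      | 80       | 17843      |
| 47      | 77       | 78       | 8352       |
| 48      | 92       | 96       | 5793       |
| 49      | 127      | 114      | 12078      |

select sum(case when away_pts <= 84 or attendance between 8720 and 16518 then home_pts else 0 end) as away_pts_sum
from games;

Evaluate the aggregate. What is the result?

game_id=40: ✓ → 134
game_id=41: ✗
game_id=42: ✓ → 122
game_id=43: ✗
game_id=44: ✗
game_id=45: ✓ → 88
game_id=46: ✓ → 113
game_id=47: ✓ → 77
game_id=48: ✗
game_id=49: ✓ → 127
away_pts_sum = 134 + 122 + 88 + 113 + 77 + 127 = 661

661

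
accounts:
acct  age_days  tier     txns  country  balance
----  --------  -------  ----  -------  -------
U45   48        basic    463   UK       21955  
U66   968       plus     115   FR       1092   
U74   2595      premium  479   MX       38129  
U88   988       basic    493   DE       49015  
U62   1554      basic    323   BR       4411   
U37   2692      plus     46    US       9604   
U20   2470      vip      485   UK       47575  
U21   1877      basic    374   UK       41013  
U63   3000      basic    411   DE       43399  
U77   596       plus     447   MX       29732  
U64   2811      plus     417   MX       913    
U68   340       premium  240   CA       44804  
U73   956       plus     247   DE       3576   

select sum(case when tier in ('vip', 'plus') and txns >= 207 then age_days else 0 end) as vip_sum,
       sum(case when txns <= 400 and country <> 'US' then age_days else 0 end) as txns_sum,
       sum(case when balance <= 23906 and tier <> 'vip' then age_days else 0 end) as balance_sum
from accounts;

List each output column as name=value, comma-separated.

[vip_sum: tier in ('vip', 'plus') and txns >= 207]
acct=U45: ✗
acct=U66: ✗
acct=U74: ✗
acct=U88: ✗
acct=U62: ✗
acct=U37: ✗
acct=U20: ✓ → 2470
acct=U21: ✗
acct=U63: ✗
acct=U77: ✓ → 596
acct=U64: ✓ → 2811
acct=U68: ✗
acct=U73: ✓ → 956
vip_sum = 2470 + 596 + 2811 + 956 = 6833
—
[txns_sum: txns <= 400 and country <> 'US']
acct=U45: ✗
acct=U66: ✓ → 968
acct=U74: ✗
acct=U88: ✗
acct=U62: ✓ → 1554
acct=U37: ✗
acct=U20: ✗
acct=U21: ✓ → 1877
acct=U63: ✗
acct=U77: ✗
acct=U64: ✗
acct=U68: ✓ → 340
acct=U73: ✓ → 956
txns_sum = 968 + 1554 + 1877 + 340 + 956 = 5695
—
[balance_sum: balance <= 23906 and tier <> 'vip']
acct=U45: ✓ → 48
acct=U66: ✓ → 968
acct=U74: ✗
acct=U88: ✗
acct=U62: ✓ → 1554
acct=U37: ✓ → 2692
acct=U20: ✗
acct=U21: ✗
acct=U63: ✗
acct=U77: ✗
acct=U64: ✓ → 2811
acct=U68: ✗
acct=U73: ✓ → 956
balance_sum = 48 + 968 + 1554 + 2692 + 2811 + 956 = 9029

vip_sum=6833, txns_sum=5695, balance_sum=9029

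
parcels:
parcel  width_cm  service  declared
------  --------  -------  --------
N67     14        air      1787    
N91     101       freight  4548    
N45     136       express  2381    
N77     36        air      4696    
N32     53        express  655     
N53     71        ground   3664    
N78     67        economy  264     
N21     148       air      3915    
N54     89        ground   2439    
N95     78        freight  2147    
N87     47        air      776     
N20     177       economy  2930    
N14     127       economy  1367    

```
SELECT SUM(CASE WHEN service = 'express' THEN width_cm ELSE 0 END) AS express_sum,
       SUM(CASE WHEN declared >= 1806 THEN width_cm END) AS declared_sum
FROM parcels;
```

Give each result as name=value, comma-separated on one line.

[express_sum: service = 'express']
parcel=N67: ✗
parcel=N91: ✗
parcel=N45: ✓ → 136
parcel=N77: ✗
parcel=N32: ✓ → 53
parcel=N53: ✗
parcel=N78: ✗
parcel=N21: ✗
parcel=N54: ✗
parcel=N95: ✗
parcel=N87: ✗
parcel=N20: ✗
parcel=N14: ✗
express_sum = 136 + 53 = 189
—
[declared_sum: declared >= 1806]
parcel=N67: ✗
parcel=N91: ✓ → 101
parcel=N45: ✓ → 136
parcel=N77: ✓ → 36
parcel=N32: ✗
parcel=N53: ✓ → 71
parcel=N78: ✗
parcel=N21: ✓ → 148
parcel=N54: ✓ → 89
parcel=N95: ✓ → 78
parcel=N87: ✗
parcel=N20: ✓ → 177
parcel=N14: ✗
declared_sum = 101 + 136 + 36 + 71 + 148 + 89 + 78 + 177 = 836

express_sum=189, declared_sum=836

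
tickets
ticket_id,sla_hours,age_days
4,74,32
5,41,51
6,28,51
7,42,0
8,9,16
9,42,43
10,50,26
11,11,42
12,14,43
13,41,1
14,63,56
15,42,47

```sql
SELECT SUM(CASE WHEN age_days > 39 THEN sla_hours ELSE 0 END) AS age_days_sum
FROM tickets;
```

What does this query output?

ticket_id=4: ✗
ticket_id=5: ✓ → 41
ticket_id=6: ✓ → 28
ticket_id=7: ✗
ticket_id=8: ✗
ticket_id=9: ✓ → 42
ticket_id=10: ✗
ticket_id=11: ✓ → 11
ticket_id=12: ✓ → 14
ticket_id=13: ✗
ticket_id=14: ✓ → 63
ticket_id=15: ✓ → 42
age_days_sum = 41 + 28 + 42 + 11 + 14 + 63 + 42 = 241

241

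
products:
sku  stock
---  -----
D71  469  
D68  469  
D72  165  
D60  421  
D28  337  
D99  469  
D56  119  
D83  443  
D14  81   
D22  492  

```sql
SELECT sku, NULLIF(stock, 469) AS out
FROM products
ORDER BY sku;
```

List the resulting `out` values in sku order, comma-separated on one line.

81, 492, 337, 119, 421, NULL, NULL, 165, 443, NULL

sku=D14: stock=81 vs 469: differ → 81
sku=D22: stock=492 vs 469: differ → 492
sku=D28: stock=337 vs 469: differ → 337
sku=D56: stock=119 vs 469: differ → 119
sku=D60: stock=421 vs 469: differ → 421
sku=D68: stock=469 vs 469: equal → NULL
sku=D71: stock=469 vs 469: equal → NULL
sku=D72: stock=165 vs 469: differ → 165
sku=D83: stock=443 vs 469: differ → 443
sku=D99: stock=469 vs 469: equal → NULL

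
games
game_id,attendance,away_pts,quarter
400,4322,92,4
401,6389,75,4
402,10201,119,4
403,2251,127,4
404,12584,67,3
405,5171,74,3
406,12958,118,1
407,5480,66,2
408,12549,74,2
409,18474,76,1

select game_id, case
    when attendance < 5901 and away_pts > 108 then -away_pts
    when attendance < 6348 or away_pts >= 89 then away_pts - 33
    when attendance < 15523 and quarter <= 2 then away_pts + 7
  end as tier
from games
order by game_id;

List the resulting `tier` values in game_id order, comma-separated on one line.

game_id=400: attendance < 6348 or away_pts >= 89 → 59
game_id=401: (no match → NULL) → NULL
game_id=402: attendance < 6348 or away_pts >= 89 → 86
game_id=403: attendance < 5901 and away_pts > 108 → -127
game_id=404: (no match → NULL) → NULL
game_id=405: attendance < 6348 or away_pts >= 89 → 41
game_id=406: attendance < 6348 or away_pts >= 89 → 85
game_id=407: attendance < 6348 or away_pts >= 89 → 33
game_id=408: attendance < 15523 and quarter <= 2 → 81
game_id=409: (no match → NULL) → NULL

59, NULL, 86, -127, NULL, 41, 85, 33, 81, NULL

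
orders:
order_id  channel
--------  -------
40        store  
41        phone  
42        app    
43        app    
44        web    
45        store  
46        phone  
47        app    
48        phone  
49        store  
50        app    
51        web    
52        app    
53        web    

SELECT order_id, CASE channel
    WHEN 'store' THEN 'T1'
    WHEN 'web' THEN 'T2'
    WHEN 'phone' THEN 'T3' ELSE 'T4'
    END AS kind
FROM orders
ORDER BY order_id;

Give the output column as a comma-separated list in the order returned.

order_id=40: channel='store' → T1
order_id=41: channel='phone' → T3
order_id=42: ELSE → T4
order_id=43: ELSE → T4
order_id=44: channel='web' → T2
order_id=45: channel='store' → T1
order_id=46: channel='phone' → T3
order_id=47: ELSE → T4
order_id=48: channel='phone' → T3
order_id=49: channel='store' → T1
order_id=50: ELSE → T4
order_id=51: channel='web' → T2
order_id=52: ELSE → T4
order_id=53: channel='web' → T2

T1, T3, T4, T4, T2, T1, T3, T4, T3, T1, T4, T2, T4, T2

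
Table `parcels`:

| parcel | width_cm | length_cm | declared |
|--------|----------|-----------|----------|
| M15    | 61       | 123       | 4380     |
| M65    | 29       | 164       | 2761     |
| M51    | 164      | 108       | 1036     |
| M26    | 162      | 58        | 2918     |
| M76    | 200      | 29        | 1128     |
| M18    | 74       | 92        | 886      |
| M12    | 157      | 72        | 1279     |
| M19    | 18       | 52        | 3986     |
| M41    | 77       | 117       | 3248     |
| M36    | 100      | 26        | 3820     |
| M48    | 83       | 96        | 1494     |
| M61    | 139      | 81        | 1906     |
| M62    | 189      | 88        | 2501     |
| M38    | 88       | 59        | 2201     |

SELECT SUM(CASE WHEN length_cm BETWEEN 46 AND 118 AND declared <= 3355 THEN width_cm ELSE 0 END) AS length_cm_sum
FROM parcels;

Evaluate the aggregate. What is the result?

1133

parcel=M15: ✗
parcel=M65: ✗
parcel=M51: ✓ → 164
parcel=M26: ✓ → 162
parcel=M76: ✗
parcel=M18: ✓ → 74
parcel=M12: ✓ → 157
parcel=M19: ✗
parcel=M41: ✓ → 77
parcel=M36: ✗
parcel=M48: ✓ → 83
parcel=M61: ✓ → 139
parcel=M62: ✓ → 189
parcel=M38: ✓ → 88
length_cm_sum = 164 + 162 + 74 + 157 + 77 + 83 + 139 + 189 + 88 = 1133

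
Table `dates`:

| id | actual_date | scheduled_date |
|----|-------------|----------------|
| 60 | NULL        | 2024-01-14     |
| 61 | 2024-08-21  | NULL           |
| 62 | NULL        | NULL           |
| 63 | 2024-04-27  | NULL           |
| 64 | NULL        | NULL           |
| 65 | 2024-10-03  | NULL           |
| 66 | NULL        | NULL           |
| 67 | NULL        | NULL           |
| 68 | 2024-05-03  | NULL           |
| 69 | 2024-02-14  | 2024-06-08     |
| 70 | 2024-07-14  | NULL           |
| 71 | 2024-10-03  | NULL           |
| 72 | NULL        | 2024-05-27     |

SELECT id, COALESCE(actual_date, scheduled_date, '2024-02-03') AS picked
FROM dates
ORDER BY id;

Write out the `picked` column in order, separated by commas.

id=60: actual_date=NULL, scheduled_date=2024-01-14 → 2024-01-14
id=61: actual_date=2024-08-21 → 2024-08-21
id=62: actual_date=NULL, scheduled_date=NULL, → literal 2024-02-03 → 2024-02-03
id=63: actual_date=2024-04-27 → 2024-04-27
id=64: actual_date=NULL, scheduled_date=NULL, → literal 2024-02-03 → 2024-02-03
id=65: actual_date=2024-10-03 → 2024-10-03
id=66: actual_date=NULL, scheduled_date=NULL, → literal 2024-02-03 → 2024-02-03
id=67: actual_date=NULL, scheduled_date=NULL, → literal 2024-02-03 → 2024-02-03
id=68: actual_date=2024-05-03 → 2024-05-03
id=69: actual_date=2024-02-14 → 2024-02-14
id=70: actual_date=2024-07-14 → 2024-07-14
id=71: actual_date=2024-10-03 → 2024-10-03
id=72: actual_date=NULL, scheduled_date=2024-05-27 → 2024-05-27

2024-01-14, 2024-08-21, 2024-02-03, 2024-04-27, 2024-02-03, 2024-10-03, 2024-02-03, 2024-02-03, 2024-05-03, 2024-02-14, 2024-07-14, 2024-10-03, 2024-05-27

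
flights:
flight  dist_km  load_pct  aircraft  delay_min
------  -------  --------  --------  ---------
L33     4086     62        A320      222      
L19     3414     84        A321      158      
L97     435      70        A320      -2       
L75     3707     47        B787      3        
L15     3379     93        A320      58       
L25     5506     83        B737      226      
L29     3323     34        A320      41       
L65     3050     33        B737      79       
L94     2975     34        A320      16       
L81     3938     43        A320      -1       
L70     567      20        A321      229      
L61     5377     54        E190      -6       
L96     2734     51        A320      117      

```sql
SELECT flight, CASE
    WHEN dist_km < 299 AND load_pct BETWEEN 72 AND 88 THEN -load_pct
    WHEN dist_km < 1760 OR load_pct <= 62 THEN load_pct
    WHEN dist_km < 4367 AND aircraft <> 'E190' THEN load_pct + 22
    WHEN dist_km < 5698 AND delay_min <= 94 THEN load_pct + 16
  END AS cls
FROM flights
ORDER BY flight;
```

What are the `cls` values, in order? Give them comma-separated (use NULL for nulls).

115, 106, NULL, 34, 62, 54, 33, 20, 47, 43, 34, 51, 70

flight=L15: dist_km < 4367 AND aircraft <> 'E190' → 115
flight=L19: dist_km < 4367 AND aircraft <> 'E190' → 106
flight=L25: (no match → NULL) → NULL
flight=L29: dist_km < 1760 OR load_pct <= 62 → 34
flight=L33: dist_km < 1760 OR load_pct <= 62 → 62
flight=L61: dist_km < 1760 OR load_pct <= 62 → 54
flight=L65: dist_km < 1760 OR load_pct <= 62 → 33
flight=L70: dist_km < 1760 OR load_pct <= 62 → 20
flight=L75: dist_km < 1760 OR load_pct <= 62 → 47
flight=L81: dist_km < 1760 OR load_pct <= 62 → 43
flight=L94: dist_km < 1760 OR load_pct <= 62 → 34
flight=L96: dist_km < 1760 OR load_pct <= 62 → 51
flight=L97: dist_km < 1760 OR load_pct <= 62 → 70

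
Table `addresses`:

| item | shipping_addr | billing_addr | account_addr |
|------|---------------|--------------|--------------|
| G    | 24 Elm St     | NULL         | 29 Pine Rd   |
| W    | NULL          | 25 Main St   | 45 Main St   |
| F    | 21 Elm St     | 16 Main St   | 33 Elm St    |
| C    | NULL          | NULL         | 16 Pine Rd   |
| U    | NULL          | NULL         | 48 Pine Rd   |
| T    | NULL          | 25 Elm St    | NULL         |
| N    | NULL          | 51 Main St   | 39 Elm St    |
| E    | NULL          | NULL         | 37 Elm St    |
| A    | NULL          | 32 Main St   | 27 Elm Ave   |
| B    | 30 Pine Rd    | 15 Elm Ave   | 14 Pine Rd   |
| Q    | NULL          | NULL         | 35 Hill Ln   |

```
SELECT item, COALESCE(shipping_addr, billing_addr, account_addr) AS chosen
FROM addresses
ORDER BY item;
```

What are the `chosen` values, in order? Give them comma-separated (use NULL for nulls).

32 Main St, 30 Pine Rd, 16 Pine Rd, 37 Elm St, 21 Elm St, 24 Elm St, 51 Main St, 35 Hill Ln, 25 Elm St, 48 Pine Rd, 25 Main St

item=A: shipping_addr=NULL, billing_addr=32 Main St → 32 Main St
item=B: shipping_addr=30 Pine Rd → 30 Pine Rd
item=C: shipping_addr=NULL, billing_addr=NULL, account_addr=16 Pine Rd → 16 Pine Rd
item=E: shipping_addr=NULL, billing_addr=NULL, account_addr=37 Elm St → 37 Elm St
item=F: shipping_addr=21 Elm St → 21 Elm St
item=G: shipping_addr=24 Elm St → 24 Elm St
item=N: shipping_addr=NULL, billing_addr=51 Main St → 51 Main St
item=Q: shipping_addr=NULL, billing_addr=NULL, account_addr=35 Hill Ln → 35 Hill Ln
item=T: shipping_addr=NULL, billing_addr=25 Elm St → 25 Elm St
item=U: shipping_addr=NULL, billing_addr=NULL, account_addr=48 Pine Rd → 48 Pine Rd
item=W: shipping_addr=NULL, billing_addr=25 Main St → 25 Main St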